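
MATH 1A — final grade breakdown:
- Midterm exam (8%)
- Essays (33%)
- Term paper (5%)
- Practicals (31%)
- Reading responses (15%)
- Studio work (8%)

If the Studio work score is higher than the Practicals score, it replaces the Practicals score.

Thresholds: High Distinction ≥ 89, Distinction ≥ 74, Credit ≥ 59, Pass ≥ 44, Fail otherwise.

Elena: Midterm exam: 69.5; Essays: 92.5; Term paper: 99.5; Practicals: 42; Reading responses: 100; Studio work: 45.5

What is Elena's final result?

Credit

Studio work (45.5) > Practicals (42), so Practicals counts as 45.5.
Weighted total:
  Midterm exam 69.5 × 0.08 = 5.56
  Essays 92.5 × 0.33 = 30.525
  Term paper 99.5 × 0.05 = 4.975
  Practicals 45.5 × 0.31 = 14.105
  Reading responses 100 × 0.15 = 15
  Studio work 45.5 × 0.08 = 3.64
Sum = 73.805
73.805 is ≥ 59 and < 74 → Credit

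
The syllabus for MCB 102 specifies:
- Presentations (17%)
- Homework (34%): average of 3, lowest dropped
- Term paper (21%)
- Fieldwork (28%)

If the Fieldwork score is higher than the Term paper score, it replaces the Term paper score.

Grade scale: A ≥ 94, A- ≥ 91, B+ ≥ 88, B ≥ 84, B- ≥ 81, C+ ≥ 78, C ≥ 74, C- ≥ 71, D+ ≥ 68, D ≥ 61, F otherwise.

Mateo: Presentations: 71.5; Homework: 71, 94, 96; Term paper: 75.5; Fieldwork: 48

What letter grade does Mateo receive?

Homework: drop 71 → average of remaining 2 = 190/2 = 95
Fieldwork (48) ≤ Term paper (75.5), so Term paper stays at 75.5.
Weighted total:
  Presentations 71.5 × 0.17 = 12.155
  Homework 95 × 0.34 = 32.3
  Term paper 75.5 × 0.21 = 15.855
  Fieldwork 48 × 0.28 = 13.44
Sum = 73.75
73.75 is ≥ 71 and < 74 → C-

C-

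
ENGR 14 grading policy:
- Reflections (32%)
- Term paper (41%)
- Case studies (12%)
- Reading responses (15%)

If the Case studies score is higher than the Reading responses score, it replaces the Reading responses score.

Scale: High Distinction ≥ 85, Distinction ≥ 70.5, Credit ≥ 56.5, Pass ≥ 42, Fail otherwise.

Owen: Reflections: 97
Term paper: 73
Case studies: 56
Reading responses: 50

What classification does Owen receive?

Case studies (56) > Reading responses (50), so Reading responses counts as 56.
Weighted total:
  Reflections 97 × 0.32 = 31.04
  Term paper 73 × 0.41 = 29.93
  Case studies 56 × 0.12 = 6.72
  Reading responses 56 × 0.15 = 8.4
Sum = 76.09
76.09 is ≥ 70.5 and < 85 → Distinction

Distinction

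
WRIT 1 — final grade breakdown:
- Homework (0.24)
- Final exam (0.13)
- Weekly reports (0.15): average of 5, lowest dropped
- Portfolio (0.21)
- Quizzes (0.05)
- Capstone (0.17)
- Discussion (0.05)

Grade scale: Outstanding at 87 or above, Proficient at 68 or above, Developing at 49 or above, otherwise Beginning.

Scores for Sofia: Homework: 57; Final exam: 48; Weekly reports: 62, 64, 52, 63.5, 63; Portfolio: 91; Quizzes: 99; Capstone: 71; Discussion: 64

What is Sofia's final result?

Proficient

Weekly reports: drop 52 → average of remaining 4 = 252.5/4 = 63.125
Weighted total:
  Homework 57 × 0.24 = 13.68
  Final exam 48 × 0.13 = 6.24
  Weekly reports 63.125 × 0.15 = 9.46875
  Portfolio 91 × 0.21 = 19.11
  Quizzes 99 × 0.05 = 4.95
  Capstone 71 × 0.17 = 12.07
  Discussion 64 × 0.05 = 3.2
Sum = 68.71875
68.71875 is ≥ 68 and < 87 → Proficient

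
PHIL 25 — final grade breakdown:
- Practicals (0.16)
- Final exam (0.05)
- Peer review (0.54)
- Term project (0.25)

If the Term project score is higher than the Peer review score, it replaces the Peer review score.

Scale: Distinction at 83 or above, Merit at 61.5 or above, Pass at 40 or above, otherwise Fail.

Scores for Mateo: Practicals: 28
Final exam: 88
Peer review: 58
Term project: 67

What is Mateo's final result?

Merit

Term project (67) > Peer review (58), so Peer review counts as 67.
Weighted total:
  Practicals 28 × 0.16 = 4.48
  Final exam 88 × 0.05 = 4.4
  Peer review 67 × 0.54 = 36.18
  Term project 67 × 0.25 = 16.75
Sum = 61.81
61.81 is ≥ 61.5 and < 83 → Merit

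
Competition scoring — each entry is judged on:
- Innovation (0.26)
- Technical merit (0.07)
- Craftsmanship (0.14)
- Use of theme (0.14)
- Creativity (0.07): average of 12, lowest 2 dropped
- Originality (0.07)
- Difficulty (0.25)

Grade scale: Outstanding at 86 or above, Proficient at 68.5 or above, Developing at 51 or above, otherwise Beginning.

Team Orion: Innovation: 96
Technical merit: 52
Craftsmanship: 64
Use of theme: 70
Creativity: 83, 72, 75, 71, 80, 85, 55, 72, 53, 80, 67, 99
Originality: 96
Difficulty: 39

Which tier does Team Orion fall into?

Creativity: drop 53, 55 → average of remaining 10 = 784/10 = 78.4
Weighted total:
  Innovation 96 × 0.26 = 24.96
  Technical merit 52 × 0.07 = 3.64
  Craftsmanship 64 × 0.14 = 8.96
  Use of theme 70 × 0.14 = 9.8
  Creativity 78.4 × 0.07 = 5.488
  Originality 96 × 0.07 = 6.72
  Difficulty 39 × 0.25 = 9.75
Sum = 69.318
69.318 is ≥ 68.5 and < 86 → Proficient

Proficient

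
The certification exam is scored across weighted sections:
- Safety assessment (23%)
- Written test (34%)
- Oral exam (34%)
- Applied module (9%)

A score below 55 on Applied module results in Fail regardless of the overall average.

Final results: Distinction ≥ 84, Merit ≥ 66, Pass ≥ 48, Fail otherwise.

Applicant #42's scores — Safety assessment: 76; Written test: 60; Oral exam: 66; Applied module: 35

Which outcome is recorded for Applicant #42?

Fail

Applied module score 35 < 55: minimum not met.
Weighted total:
  Safety assessment 76 × 0.23 = 17.48
  Written test 60 × 0.34 = 20.4
  Oral exam 66 × 0.34 = 22.44
  Applied module 35 × 0.09 = 3.15
Sum = 63.47
Because the Applied module minimum was not met, the result is Fail.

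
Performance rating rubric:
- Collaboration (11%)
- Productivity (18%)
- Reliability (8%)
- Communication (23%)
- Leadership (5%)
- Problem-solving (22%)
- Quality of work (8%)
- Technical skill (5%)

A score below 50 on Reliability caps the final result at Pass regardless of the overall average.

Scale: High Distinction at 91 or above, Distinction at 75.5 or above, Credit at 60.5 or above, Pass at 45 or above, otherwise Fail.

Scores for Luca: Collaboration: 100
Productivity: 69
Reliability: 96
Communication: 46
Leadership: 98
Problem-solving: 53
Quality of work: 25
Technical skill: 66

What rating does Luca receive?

Credit

Reliability score 96 ≥ 50: minimum met.
Weighted total:
  Collaboration 100 × 0.11 = 11
  Productivity 69 × 0.18 = 12.42
  Reliability 96 × 0.08 = 7.68
  Communication 46 × 0.23 = 10.58
  Leadership 98 × 0.05 = 4.9
  Problem-solving 53 × 0.22 = 11.66
  Quality of work 25 × 0.08 = 2
  Technical skill 66 × 0.05 = 3.3
Sum = 63.54
63.54 is ≥ 60.5 and < 75.5 → Credit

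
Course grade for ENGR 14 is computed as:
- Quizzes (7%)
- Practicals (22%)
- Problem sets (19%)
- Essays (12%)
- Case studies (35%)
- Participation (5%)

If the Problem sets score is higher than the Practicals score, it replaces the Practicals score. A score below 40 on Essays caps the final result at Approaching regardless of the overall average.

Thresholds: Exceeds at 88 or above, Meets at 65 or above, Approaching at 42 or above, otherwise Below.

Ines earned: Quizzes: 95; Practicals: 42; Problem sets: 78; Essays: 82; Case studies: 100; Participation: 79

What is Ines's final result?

Problem sets (78) > Practicals (42), so Practicals counts as 78.
Essays score 82 ≥ 40: minimum met.
Weighted total:
  Quizzes 95 × 0.07 = 6.65
  Practicals 78 × 0.22 = 17.16
  Problem sets 78 × 0.19 = 14.82
  Essays 82 × 0.12 = 9.84
  Case studies 100 × 0.35 = 35
  Participation 79 × 0.05 = 3.95
Sum = 87.42
87.42 is ≥ 65 and < 88 → Meets

Meets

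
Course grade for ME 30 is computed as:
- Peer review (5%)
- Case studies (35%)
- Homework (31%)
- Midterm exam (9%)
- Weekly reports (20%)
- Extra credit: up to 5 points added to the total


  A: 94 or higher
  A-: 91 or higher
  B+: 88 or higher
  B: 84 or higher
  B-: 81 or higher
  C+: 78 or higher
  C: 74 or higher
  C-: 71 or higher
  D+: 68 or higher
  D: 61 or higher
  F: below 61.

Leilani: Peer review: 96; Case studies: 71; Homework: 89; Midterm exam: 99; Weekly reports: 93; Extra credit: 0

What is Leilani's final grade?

B

Weighted total:
  Peer review 96 × 0.05 = 4.8
  Case studies 71 × 0.35 = 24.85
  Homework 89 × 0.31 = 27.59
  Midterm exam 99 × 0.09 = 8.91
  Weekly reports 93 × 0.2 = 18.6
Sum = 84.75
Extra credit: 84.75 + 0 = 84.75
84.75 is ≥ 84 and < 88 → B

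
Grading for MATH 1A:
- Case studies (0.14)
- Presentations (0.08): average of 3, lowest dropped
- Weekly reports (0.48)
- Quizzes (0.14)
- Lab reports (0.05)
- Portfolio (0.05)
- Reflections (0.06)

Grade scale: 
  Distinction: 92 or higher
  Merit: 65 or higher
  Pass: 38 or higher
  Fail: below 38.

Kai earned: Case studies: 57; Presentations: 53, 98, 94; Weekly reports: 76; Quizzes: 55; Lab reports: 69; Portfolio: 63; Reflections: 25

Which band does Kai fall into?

Merit

Presentations: drop 53 → average of remaining 2 = 192/2 = 96
Weighted total:
  Case studies 57 × 0.14 = 7.98
  Presentations 96 × 0.08 = 7.68
  Weekly reports 76 × 0.48 = 36.48
  Quizzes 55 × 0.14 = 7.7
  Lab reports 69 × 0.05 = 3.45
  Portfolio 63 × 0.05 = 3.15
  Reflections 25 × 0.06 = 1.5
Sum = 67.94
67.94 is ≥ 65 and < 92 → Merit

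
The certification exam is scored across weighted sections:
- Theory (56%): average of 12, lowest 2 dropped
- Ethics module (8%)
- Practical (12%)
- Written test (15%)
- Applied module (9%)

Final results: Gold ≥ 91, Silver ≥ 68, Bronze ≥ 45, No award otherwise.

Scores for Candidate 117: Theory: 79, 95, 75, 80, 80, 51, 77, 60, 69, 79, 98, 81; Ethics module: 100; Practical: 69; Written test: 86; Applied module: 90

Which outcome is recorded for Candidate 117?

Theory: drop 51, 60 → average of remaining 10 = 813/10 = 81.3
Weighted total:
  Theory 81.3 × 0.56 = 45.528
  Ethics module 100 × 0.08 = 8
  Practical 69 × 0.12 = 8.28
  Written test 86 × 0.15 = 12.9
  Applied module 90 × 0.09 = 8.1
Sum = 82.808
82.808 is ≥ 68 and < 91 → Silver

Silver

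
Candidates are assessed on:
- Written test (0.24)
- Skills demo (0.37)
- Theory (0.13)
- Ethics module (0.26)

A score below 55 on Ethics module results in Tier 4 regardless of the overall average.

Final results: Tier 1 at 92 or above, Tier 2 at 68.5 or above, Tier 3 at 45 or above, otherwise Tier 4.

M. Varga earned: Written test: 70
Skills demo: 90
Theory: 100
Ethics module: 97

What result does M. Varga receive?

Ethics module score 97 ≥ 55: minimum met.
Weighted total:
  Written test 70 × 0.24 = 16.8
  Skills demo 90 × 0.37 = 33.3
  Theory 100 × 0.13 = 13
  Ethics module 97 × 0.26 = 25.22
Sum = 88.32
88.32 is ≥ 68.5 and < 92 → Tier 2

Tier 2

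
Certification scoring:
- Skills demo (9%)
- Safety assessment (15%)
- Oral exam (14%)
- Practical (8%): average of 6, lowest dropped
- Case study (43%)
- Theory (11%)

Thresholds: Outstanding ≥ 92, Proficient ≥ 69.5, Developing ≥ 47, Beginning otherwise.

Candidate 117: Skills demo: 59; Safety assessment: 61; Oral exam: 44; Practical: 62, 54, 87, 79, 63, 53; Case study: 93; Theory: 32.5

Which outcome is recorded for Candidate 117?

Practical: drop 53 → average of remaining 5 = 345/5 = 69
Weighted total:
  Skills demo 59 × 0.09 = 5.31
  Safety assessment 61 × 0.15 = 9.15
  Oral exam 44 × 0.14 = 6.16
  Practical 69 × 0.08 = 5.52
  Case study 93 × 0.43 = 39.99
  Theory 32.5 × 0.11 = 3.575
Sum = 69.705
69.705 is ≥ 69.5 and < 92 → Proficient

Proficient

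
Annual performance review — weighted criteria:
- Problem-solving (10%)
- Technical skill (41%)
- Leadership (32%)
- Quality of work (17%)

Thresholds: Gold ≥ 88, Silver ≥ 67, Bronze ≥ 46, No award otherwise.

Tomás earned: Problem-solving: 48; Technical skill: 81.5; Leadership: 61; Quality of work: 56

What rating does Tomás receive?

Weighted total:
  Problem-solving 48 × 0.1 = 4.8
  Technical skill 81.5 × 0.41 = 33.415
  Leadership 61 × 0.32 = 19.52
  Quality of work 56 × 0.17 = 9.52
Sum = 67.255
67.255 is ≥ 67 and < 88 → Silver

Silver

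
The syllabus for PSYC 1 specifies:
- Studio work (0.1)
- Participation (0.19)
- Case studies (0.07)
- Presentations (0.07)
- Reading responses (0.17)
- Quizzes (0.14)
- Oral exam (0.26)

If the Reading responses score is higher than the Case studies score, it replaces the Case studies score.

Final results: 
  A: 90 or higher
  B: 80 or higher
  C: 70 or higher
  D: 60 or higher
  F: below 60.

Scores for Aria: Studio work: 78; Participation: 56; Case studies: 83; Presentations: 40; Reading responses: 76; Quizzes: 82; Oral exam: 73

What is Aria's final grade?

C

Reading responses (76) ≤ Case studies (83), so Case studies stays at 83.
Weighted total:
  Studio work 78 × 0.1 = 7.8
  Participation 56 × 0.19 = 10.64
  Case studies 83 × 0.07 = 5.81
  Presentations 40 × 0.07 = 2.8
  Reading responses 76 × 0.17 = 12.92
  Quizzes 82 × 0.14 = 11.48
  Oral exam 73 × 0.26 = 18.98
Sum = 70.43
70.43 is ≥ 70 and < 80 → C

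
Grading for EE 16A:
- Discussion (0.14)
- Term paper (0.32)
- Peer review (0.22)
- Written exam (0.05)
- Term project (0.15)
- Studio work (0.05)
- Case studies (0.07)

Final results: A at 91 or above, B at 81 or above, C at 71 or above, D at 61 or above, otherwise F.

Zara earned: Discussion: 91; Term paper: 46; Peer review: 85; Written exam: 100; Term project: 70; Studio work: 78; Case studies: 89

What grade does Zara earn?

C

Weighted total:
  Discussion 91 × 0.14 = 12.74
  Term paper 46 × 0.32 = 14.72
  Peer review 85 × 0.22 = 18.7
  Written exam 100 × 0.05 = 5
  Term project 70 × 0.15 = 10.5
  Studio work 78 × 0.05 = 3.9
  Case studies 89 × 0.07 = 6.23
Sum = 71.79
71.79 is ≥ 71 and < 81 → C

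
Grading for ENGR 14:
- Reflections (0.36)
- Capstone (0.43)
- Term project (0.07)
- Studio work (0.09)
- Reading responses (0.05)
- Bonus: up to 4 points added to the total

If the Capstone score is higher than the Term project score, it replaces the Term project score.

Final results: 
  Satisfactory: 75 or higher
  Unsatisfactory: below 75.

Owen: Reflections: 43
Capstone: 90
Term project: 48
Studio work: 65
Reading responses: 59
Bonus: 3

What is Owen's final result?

Unsatisfactory

Capstone (90) > Term project (48), so Term project counts as 90.
Weighted total:
  Reflections 43 × 0.36 = 15.48
  Capstone 90 × 0.43 = 38.7
  Term project 90 × 0.07 = 6.3
  Studio work 65 × 0.09 = 5.85
  Reading responses 59 × 0.05 = 2.95
Sum = 69.28
Bonus: 69.28 + 3 = 72.28
72.28 < 75 → Unsatisfactory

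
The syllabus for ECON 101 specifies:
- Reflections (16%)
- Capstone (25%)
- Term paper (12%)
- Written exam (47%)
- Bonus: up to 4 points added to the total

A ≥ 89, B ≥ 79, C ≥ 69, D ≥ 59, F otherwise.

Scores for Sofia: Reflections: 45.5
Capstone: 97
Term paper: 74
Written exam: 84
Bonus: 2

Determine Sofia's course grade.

Weighted total:
  Reflections 45.5 × 0.16 = 7.28
  Capstone 97 × 0.25 = 24.25
  Term paper 74 × 0.12 = 8.88
  Written exam 84 × 0.47 = 39.48
Sum = 79.89
Bonus: 79.89 + 2 = 81.89
81.89 is ≥ 79 and < 89 → B

B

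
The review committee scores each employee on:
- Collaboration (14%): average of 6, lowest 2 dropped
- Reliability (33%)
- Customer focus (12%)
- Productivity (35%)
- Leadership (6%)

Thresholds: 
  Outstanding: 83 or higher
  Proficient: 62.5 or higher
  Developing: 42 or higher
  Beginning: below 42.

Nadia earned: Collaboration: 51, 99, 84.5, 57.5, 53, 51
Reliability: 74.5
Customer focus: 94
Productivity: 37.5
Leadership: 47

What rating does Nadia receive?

Collaboration: drop 51, 51 → average of remaining 4 = 294/4 = 73.5
Weighted total:
  Collaboration 73.5 × 0.14 = 10.29
  Reliability 74.5 × 0.33 = 24.585
  Customer focus 94 × 0.12 = 11.28
  Productivity 37.5 × 0.35 = 13.125
  Leadership 47 × 0.06 = 2.82
Sum = 62.1
62.1 is ≥ 42 and < 62.5 → Developing

Developing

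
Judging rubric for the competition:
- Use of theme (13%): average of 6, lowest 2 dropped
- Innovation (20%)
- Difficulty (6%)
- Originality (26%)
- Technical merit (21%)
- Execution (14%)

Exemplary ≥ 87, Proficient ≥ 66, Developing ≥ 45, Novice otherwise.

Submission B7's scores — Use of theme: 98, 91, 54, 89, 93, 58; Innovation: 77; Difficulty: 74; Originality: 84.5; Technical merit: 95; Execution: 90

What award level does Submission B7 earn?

Use of theme: drop 54, 58 → average of remaining 4 = 371/4 = 92.75
Weighted total:
  Use of theme 92.75 × 0.13 = 12.0575
  Innovation 77 × 0.2 = 15.4
  Difficulty 74 × 0.06 = 4.44
  Originality 84.5 × 0.26 = 21.97
  Technical merit 95 × 0.21 = 19.95
  Execution 90 × 0.14 = 12.6
Sum = 86.4175
86.4175 is ≥ 66 and < 87 → Proficient

Proficient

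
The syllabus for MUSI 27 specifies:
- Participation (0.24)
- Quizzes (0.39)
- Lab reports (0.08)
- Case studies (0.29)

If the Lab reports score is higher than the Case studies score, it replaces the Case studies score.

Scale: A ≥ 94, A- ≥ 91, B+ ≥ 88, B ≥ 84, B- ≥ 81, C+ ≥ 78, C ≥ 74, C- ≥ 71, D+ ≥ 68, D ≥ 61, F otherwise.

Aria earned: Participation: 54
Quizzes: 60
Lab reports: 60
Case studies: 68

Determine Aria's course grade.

Lab reports (60) ≤ Case studies (68), so Case studies stays at 68.
Weighted total:
  Participation 54 × 0.24 = 12.96
  Quizzes 60 × 0.39 = 23.4
  Lab reports 60 × 0.08 = 4.8
  Case studies 68 × 0.29 = 19.72
Sum = 60.88
60.88 < 61 → F

F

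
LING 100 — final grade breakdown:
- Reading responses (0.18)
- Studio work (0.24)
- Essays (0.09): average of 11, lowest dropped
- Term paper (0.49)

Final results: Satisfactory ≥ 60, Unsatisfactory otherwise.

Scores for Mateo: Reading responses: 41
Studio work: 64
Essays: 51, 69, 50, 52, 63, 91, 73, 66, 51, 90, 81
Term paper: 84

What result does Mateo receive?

Satisfactory

Essays: drop 50 → average of remaining 10 = 687/10 = 68.7
Weighted total:
  Reading responses 41 × 0.18 = 7.38
  Studio work 64 × 0.24 = 15.36
  Essays 68.7 × 0.09 = 6.183
  Term paper 84 × 0.49 = 41.16
Sum = 70.083
70.083 ≥ 60 → Satisfactory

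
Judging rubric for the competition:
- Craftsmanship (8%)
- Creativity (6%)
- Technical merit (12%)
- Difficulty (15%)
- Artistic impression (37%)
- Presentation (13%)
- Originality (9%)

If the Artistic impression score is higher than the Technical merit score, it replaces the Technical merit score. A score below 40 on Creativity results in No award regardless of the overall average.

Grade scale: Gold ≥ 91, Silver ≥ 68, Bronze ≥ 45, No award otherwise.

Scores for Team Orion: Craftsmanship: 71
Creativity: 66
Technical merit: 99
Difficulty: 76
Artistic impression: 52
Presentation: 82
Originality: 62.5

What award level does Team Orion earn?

Silver

Artistic impression (52) ≤ Technical merit (99), so Technical merit stays at 99.
Creativity score 66 ≥ 40: minimum met.
Weighted total:
  Craftsmanship 71 × 0.08 = 5.68
  Creativity 66 × 0.06 = 3.96
  Technical merit 99 × 0.12 = 11.88
  Difficulty 76 × 0.15 = 11.4
  Artistic impression 52 × 0.37 = 19.24
  Presentation 82 × 0.13 = 10.66
  Originality 62.5 × 0.09 = 5.625
Sum = 68.445
68.445 is ≥ 68 and < 91 → Silver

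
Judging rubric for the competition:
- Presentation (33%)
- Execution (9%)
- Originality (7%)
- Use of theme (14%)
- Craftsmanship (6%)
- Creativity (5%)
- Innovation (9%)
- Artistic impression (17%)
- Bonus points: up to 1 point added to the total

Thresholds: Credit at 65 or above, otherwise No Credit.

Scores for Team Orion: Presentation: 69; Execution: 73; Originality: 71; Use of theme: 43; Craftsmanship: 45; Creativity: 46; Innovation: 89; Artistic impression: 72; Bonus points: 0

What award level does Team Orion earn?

Credit

Weighted total:
  Presentation 69 × 0.33 = 22.77
  Execution 73 × 0.09 = 6.57
  Originality 71 × 0.07 = 4.97
  Use of theme 43 × 0.14 = 6.02
  Craftsmanship 45 × 0.06 = 2.7
  Creativity 46 × 0.05 = 2.3
  Innovation 89 × 0.09 = 8.01
  Artistic impression 72 × 0.17 = 12.24
Sum = 65.58
Bonus points: 65.58 + 0 = 65.58
65.58 ≥ 65 → Credit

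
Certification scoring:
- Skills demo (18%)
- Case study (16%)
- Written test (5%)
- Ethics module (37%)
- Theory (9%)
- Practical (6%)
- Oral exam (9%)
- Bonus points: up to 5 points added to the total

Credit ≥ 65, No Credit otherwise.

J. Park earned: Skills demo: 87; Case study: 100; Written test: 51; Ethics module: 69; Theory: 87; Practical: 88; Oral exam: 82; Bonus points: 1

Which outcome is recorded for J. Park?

Weighted total:
  Skills demo 87 × 0.18 = 15.66
  Case study 100 × 0.16 = 16
  Written test 51 × 0.05 = 2.55
  Ethics module 69 × 0.37 = 25.53
  Theory 87 × 0.09 = 7.83
  Practical 88 × 0.06 = 5.28
  Oral exam 82 × 0.09 = 7.38
Sum = 80.23
Bonus points: 80.23 + 1 = 81.23
81.23 ≥ 65 → Credit

Credit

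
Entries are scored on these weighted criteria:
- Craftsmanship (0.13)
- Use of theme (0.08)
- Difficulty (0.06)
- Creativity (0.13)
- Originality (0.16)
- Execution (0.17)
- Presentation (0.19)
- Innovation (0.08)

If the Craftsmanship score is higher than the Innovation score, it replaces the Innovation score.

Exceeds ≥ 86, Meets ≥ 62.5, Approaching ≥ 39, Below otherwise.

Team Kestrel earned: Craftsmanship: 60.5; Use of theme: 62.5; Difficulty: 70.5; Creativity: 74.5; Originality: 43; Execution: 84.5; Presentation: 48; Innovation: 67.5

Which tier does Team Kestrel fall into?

Meets

Craftsmanship (60.5) ≤ Innovation (67.5), so Innovation stays at 67.5.
Weighted total:
  Craftsmanship 60.5 × 0.13 = 7.865
  Use of theme 62.5 × 0.08 = 5
  Difficulty 70.5 × 0.06 = 4.23
  Creativity 74.5 × 0.13 = 9.685
  Originality 43 × 0.16 = 6.88
  Execution 84.5 × 0.17 = 14.365
  Presentation 48 × 0.19 = 9.12
  Innovation 67.5 × 0.08 = 5.4
Sum = 62.545
62.545 is ≥ 62.5 and < 86 → Meets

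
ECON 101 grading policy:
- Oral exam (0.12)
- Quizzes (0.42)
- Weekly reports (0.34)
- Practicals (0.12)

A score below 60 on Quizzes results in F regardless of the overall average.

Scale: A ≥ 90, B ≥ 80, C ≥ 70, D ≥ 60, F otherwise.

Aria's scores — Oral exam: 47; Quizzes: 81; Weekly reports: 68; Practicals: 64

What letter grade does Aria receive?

C

Quizzes score 81 ≥ 60: minimum met.
Weighted total:
  Oral exam 47 × 0.12 = 5.64
  Quizzes 81 × 0.42 = 34.02
  Weekly reports 68 × 0.34 = 23.12
  Practicals 64 × 0.12 = 7.68
Sum = 70.46
70.46 is ≥ 70 and < 80 → C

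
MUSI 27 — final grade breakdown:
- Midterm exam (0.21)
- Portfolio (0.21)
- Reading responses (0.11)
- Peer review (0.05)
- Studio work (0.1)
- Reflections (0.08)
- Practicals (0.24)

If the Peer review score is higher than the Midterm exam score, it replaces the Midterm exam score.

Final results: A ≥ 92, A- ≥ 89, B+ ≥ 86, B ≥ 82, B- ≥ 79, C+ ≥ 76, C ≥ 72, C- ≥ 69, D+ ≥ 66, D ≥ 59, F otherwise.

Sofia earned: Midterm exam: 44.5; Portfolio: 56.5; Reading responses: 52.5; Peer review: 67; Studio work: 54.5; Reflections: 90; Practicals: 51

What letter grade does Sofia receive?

D

Peer review (67) > Midterm exam (44.5), so Midterm exam counts as 67.
Weighted total:
  Midterm exam 67 × 0.21 = 14.07
  Portfolio 56.5 × 0.21 = 11.865
  Reading responses 52.5 × 0.11 = 5.775
  Peer review 67 × 0.05 = 3.35
  Studio work 54.5 × 0.1 = 5.45
  Reflections 90 × 0.08 = 7.2
  Practicals 51 × 0.24 = 12.24
Sum = 59.95
59.95 is ≥ 59 and < 66 → D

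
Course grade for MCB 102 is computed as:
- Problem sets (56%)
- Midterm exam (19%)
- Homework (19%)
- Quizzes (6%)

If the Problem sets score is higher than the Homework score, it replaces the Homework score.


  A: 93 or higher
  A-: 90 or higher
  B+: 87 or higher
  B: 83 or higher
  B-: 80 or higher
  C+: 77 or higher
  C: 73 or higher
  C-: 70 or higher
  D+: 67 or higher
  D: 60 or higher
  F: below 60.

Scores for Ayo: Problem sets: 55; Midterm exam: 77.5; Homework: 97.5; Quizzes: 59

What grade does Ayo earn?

D+

Problem sets (55) ≤ Homework (97.5), so Homework stays at 97.5.
Weighted total:
  Problem sets 55 × 0.56 = 30.8
  Midterm exam 77.5 × 0.19 = 14.725
  Homework 97.5 × 0.19 = 18.525
  Quizzes 59 × 0.06 = 3.54
Sum = 67.59
67.59 is ≥ 67 and < 70 → D+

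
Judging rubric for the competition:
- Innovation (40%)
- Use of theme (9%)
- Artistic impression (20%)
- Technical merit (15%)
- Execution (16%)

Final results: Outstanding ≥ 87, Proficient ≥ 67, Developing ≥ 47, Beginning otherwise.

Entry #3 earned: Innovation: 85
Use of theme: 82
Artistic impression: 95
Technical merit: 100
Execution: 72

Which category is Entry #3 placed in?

Weighted total:
  Innovation 85 × 0.4 = 34
  Use of theme 82 × 0.09 = 7.38
  Artistic impression 95 × 0.2 = 19
  Technical merit 100 × 0.15 = 15
  Execution 72 × 0.16 = 11.52
Sum = 86.9
86.9 is ≥ 67 and < 87 → Proficient

Proficient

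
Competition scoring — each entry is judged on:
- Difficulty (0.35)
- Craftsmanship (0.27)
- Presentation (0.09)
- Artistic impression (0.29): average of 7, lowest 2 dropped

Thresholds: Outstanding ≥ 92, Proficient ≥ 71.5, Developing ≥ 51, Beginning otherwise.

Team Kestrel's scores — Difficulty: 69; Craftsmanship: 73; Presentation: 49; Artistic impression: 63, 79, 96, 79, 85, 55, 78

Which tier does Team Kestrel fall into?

Artistic impression: drop 55, 63 → average of remaining 5 = 417/5 = 83.4
Weighted total:
  Difficulty 69 × 0.35 = 24.15
  Craftsmanship 73 × 0.27 = 19.71
  Presentation 49 × 0.09 = 4.41
  Artistic impression 83.4 × 0.29 = 24.186
Sum = 72.456
72.456 is ≥ 71.5 and < 92 → Proficient

Proficient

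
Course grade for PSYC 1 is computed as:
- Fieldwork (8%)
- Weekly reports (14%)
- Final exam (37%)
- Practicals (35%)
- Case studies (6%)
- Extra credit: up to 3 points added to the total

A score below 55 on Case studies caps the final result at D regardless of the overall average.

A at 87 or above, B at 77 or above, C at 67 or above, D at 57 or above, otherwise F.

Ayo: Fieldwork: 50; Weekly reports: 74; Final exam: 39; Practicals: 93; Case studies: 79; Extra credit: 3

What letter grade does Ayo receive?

Case studies score 79 ≥ 55: minimum met.
Weighted total:
  Fieldwork 50 × 0.08 = 4
  Weekly reports 74 × 0.14 = 10.36
  Final exam 39 × 0.37 = 14.43
  Practicals 93 × 0.35 = 32.55
  Case studies 79 × 0.06 = 4.74
Sum = 66.08
Extra credit: 66.08 + 3 = 69.08
69.08 is ≥ 67 and < 77 → C

C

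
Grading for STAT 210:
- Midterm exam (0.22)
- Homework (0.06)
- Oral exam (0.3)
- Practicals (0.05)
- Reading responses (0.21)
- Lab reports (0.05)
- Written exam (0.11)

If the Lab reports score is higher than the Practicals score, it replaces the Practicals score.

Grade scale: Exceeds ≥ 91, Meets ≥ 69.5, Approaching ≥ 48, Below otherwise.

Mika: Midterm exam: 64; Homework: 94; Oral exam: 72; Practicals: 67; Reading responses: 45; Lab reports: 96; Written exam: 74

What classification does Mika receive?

Lab reports (96) > Practicals (67), so Practicals counts as 96.
Weighted total:
  Midterm exam 64 × 0.22 = 14.08
  Homework 94 × 0.06 = 5.64
  Oral exam 72 × 0.3 = 21.6
  Practicals 96 × 0.05 = 4.8
  Reading responses 45 × 0.21 = 9.45
  Lab reports 96 × 0.05 = 4.8
  Written exam 74 × 0.11 = 8.14
Sum = 68.51
68.51 is ≥ 48 and < 69.5 → Approaching

Approaching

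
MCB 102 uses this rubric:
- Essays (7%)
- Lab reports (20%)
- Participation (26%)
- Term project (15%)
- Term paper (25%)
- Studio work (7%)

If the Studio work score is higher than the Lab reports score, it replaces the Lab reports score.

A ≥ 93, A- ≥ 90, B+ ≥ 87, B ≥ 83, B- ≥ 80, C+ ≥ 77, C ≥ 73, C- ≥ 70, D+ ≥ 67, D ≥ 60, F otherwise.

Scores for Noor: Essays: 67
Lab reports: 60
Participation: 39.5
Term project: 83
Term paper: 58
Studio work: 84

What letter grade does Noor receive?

D

Studio work (84) > Lab reports (60), so Lab reports counts as 84.
Weighted total:
  Essays 67 × 0.07 = 4.69
  Lab reports 84 × 0.2 = 16.8
  Participation 39.5 × 0.26 = 10.27
  Term project 83 × 0.15 = 12.45
  Term paper 58 × 0.25 = 14.5
  Studio work 84 × 0.07 = 5.88
Sum = 64.59
64.59 is ≥ 60 and < 67 → D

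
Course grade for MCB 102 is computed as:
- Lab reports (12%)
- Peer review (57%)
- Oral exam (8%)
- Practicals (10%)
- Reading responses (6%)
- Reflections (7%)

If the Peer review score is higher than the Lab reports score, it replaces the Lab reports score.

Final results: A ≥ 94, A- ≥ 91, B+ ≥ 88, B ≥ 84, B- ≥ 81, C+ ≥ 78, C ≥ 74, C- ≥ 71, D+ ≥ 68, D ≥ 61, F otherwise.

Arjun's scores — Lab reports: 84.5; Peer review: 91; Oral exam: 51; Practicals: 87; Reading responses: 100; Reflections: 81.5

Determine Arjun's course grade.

Peer review (91) > Lab reports (84.5), so Lab reports counts as 91.
Weighted total:
  Lab reports 91 × 0.12 = 10.92
  Peer review 91 × 0.57 = 51.87
  Oral exam 51 × 0.08 = 4.08
  Practicals 87 × 0.1 = 8.7
  Reading responses 100 × 0.06 = 6
  Reflections 81.5 × 0.07 = 5.705
Sum = 87.275
87.275 is ≥ 84 and < 88 → B

B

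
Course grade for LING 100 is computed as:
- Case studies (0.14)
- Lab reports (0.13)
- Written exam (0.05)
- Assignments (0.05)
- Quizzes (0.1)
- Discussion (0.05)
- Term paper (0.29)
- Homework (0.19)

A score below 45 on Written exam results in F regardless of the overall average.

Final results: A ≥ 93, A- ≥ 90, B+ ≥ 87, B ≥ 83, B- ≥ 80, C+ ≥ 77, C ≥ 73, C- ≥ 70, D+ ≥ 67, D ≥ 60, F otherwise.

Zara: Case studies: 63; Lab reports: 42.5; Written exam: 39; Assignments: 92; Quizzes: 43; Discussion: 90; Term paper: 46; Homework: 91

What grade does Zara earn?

Written exam score 39 < 45: minimum not met.
Weighted total:
  Case studies 63 × 0.14 = 8.82
  Lab reports 42.5 × 0.13 = 5.525
  Written exam 39 × 0.05 = 1.95
  Assignments 92 × 0.05 = 4.6
  Quizzes 43 × 0.1 = 4.3
  Discussion 90 × 0.05 = 4.5
  Term paper 46 × 0.29 = 13.34
  Homework 91 × 0.19 = 17.29
Sum = 60.325
Because the Written exam minimum was not met, the result is F.

F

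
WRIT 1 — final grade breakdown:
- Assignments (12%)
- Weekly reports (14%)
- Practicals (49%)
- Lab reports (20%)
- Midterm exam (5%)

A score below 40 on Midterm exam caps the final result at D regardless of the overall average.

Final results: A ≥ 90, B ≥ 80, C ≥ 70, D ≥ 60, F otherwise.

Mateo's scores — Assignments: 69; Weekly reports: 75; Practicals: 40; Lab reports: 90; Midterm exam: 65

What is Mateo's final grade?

Midterm exam score 65 ≥ 40: minimum met.
Weighted total:
  Assignments 69 × 0.12 = 8.28
  Weekly reports 75 × 0.14 = 10.5
  Practicals 40 × 0.49 = 19.6
  Lab reports 90 × 0.2 = 18
  Midterm exam 65 × 0.05 = 3.25
Sum = 59.63
59.63 < 60 → F

F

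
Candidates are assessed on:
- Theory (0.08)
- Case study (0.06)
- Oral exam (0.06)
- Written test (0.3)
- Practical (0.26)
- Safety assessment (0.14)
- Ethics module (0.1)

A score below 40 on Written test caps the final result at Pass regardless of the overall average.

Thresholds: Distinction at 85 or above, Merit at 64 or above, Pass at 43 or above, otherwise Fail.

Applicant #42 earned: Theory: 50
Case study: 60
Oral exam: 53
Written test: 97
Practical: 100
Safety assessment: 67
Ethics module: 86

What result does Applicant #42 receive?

Written test score 97 ≥ 40: minimum met.
Weighted total:
  Theory 50 × 0.08 = 4
  Case study 60 × 0.06 = 3.6
  Oral exam 53 × 0.06 = 3.18
  Written test 97 × 0.3 = 29.1
  Practical 100 × 0.26 = 26
  Safety assessment 67 × 0.14 = 9.38
  Ethics module 86 × 0.1 = 8.6
Sum = 83.86
83.86 is ≥ 64 and < 85 → Merit

Merit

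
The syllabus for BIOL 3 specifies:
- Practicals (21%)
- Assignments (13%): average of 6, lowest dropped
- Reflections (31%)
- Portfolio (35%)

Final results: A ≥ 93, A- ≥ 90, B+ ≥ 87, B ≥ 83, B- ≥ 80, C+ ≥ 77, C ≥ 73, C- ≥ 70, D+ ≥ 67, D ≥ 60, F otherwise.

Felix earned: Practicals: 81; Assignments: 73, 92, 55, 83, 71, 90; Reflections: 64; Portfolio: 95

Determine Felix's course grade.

B-

Assignments: drop 55 → average of remaining 5 = 409/5 = 81.8
Weighted total:
  Practicals 81 × 0.21 = 17.01
  Assignments 81.8 × 0.13 = 10.634
  Reflections 64 × 0.31 = 19.84
  Portfolio 95 × 0.35 = 33.25
Sum = 80.734
80.734 is ≥ 80 and < 83 → B-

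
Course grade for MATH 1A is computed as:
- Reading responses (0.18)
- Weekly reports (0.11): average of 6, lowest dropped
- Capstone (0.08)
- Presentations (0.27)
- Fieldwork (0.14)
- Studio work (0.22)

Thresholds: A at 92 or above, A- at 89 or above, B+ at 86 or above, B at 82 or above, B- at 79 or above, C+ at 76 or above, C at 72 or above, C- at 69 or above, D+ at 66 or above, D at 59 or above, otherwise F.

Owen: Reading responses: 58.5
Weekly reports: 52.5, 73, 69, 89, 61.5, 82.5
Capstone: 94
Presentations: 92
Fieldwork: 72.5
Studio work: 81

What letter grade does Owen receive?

B-

Weekly reports: drop 52.5 → average of remaining 5 = 375/5 = 75
Weighted total:
  Reading responses 58.5 × 0.18 = 10.53
  Weekly reports 75 × 0.11 = 8.25
  Capstone 94 × 0.08 = 7.52
  Presentations 92 × 0.27 = 24.84
  Fieldwork 72.5 × 0.14 = 10.15
  Studio work 81 × 0.22 = 17.82
Sum = 79.11
79.11 is ≥ 79 and < 82 → B-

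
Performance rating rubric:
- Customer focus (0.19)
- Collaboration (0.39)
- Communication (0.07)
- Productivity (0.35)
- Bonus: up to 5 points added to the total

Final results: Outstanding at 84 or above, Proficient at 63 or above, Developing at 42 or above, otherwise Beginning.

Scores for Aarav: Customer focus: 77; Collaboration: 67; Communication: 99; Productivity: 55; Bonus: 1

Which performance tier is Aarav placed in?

Proficient

Weighted total:
  Customer focus 77 × 0.19 = 14.63
  Collaboration 67 × 0.39 = 26.13
  Communication 99 × 0.07 = 6.93
  Productivity 55 × 0.35 = 19.25
Sum = 66.94
Bonus: 66.94 + 1 = 67.94
67.94 is ≥ 63 and < 84 → Proficient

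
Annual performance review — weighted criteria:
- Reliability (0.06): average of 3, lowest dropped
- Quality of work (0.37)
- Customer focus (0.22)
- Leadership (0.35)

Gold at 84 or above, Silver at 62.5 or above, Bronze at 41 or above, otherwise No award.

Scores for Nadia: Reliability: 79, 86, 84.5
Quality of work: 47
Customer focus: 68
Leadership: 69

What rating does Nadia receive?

Bronze

Reliability: drop 79 → average of remaining 2 = 170.5/2 = 85.25
Weighted total:
  Reliability 85.25 × 0.06 = 5.115
  Quality of work 47 × 0.37 = 17.39
  Customer focus 68 × 0.22 = 14.96
  Leadership 69 × 0.35 = 24.15
Sum = 61.615
61.615 is ≥ 41 and < 62.5 → Bronze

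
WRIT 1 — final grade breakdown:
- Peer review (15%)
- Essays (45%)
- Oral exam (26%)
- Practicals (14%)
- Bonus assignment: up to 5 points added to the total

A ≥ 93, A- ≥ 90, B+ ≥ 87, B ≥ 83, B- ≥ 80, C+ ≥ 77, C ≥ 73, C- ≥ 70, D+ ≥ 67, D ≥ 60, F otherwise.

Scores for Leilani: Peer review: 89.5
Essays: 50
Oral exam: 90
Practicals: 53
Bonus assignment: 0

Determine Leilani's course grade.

Weighted total:
  Peer review 89.5 × 0.15 = 13.425
  Essays 50 × 0.45 = 22.5
  Oral exam 90 × 0.26 = 23.4
  Practicals 53 × 0.14 = 7.42
Sum = 66.745
Bonus assignment: 66.745 + 0 = 66.745
66.745 is ≥ 60 and < 67 → D

D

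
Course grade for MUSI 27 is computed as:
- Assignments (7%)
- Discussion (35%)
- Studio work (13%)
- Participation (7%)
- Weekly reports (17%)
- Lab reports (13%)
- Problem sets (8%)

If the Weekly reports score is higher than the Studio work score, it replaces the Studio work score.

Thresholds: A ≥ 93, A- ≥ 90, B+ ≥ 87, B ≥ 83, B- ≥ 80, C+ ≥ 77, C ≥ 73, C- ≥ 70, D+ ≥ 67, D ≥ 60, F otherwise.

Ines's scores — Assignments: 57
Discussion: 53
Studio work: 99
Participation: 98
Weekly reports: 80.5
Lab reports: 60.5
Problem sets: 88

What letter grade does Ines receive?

C-

Weekly reports (80.5) ≤ Studio work (99), so Studio work stays at 99.
Weighted total:
  Assignments 57 × 0.07 = 3.99
  Discussion 53 × 0.35 = 18.55
  Studio work 99 × 0.13 = 12.87
  Participation 98 × 0.07 = 6.86
  Weekly reports 80.5 × 0.17 = 13.685
  Lab reports 60.5 × 0.13 = 7.865
  Problem sets 88 × 0.08 = 7.04
Sum = 70.86
70.86 is ≥ 70 and < 73 → C-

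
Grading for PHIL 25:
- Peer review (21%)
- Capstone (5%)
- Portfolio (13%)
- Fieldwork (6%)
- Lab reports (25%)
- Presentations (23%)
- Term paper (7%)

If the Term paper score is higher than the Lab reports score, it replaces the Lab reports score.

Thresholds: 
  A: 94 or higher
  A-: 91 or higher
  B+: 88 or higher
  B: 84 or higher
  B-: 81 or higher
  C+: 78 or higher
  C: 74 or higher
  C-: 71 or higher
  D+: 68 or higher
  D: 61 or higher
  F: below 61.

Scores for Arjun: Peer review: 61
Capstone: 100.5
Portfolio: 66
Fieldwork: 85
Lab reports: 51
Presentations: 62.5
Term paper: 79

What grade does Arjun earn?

Term paper (79) > Lab reports (51), so Lab reports counts as 79.
Weighted total:
  Peer review 61 × 0.21 = 12.81
  Capstone 100.5 × 0.05 = 5.025
  Portfolio 66 × 0.13 = 8.58
  Fieldwork 85 × 0.06 = 5.1
  Lab reports 79 × 0.25 = 19.75
  Presentations 62.5 × 0.23 = 14.375
  Term paper 79 × 0.07 = 5.53
Sum = 71.17
71.17 is ≥ 71 and < 74 → C-

C-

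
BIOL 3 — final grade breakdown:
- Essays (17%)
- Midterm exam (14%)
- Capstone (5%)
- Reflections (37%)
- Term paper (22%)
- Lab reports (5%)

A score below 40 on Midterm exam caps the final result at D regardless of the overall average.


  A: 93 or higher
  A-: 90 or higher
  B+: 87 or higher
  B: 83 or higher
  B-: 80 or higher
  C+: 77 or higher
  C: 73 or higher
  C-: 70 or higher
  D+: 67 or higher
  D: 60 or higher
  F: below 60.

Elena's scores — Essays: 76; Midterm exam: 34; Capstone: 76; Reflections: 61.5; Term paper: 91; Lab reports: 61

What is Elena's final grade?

Midterm exam score 34 < 40: minimum not met.
Weighted total:
  Essays 76 × 0.17 = 12.92
  Midterm exam 34 × 0.14 = 4.76
  Capstone 76 × 0.05 = 3.8
  Reflections 61.5 × 0.37 = 22.755
  Term paper 91 × 0.22 = 20.02
  Lab reports 61 × 0.05 = 3.05
Sum = 67.305
67.305 would be D+; cap at D applies → D.

D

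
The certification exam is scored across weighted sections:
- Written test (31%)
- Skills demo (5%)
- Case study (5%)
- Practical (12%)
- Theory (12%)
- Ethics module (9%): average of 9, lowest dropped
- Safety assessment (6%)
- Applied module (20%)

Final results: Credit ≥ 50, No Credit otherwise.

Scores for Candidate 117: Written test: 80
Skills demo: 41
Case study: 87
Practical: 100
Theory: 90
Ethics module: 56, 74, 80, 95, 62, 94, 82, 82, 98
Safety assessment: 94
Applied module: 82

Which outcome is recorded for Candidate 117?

Credit

Ethics module: drop 56 → average of remaining 8 = 667/8 = 83.375
Weighted total:
  Written test 80 × 0.31 = 24.8
  Skills demo 41 × 0.05 = 2.05
  Case study 87 × 0.05 = 4.35
  Practical 100 × 0.12 = 12
  Theory 90 × 0.12 = 10.8
  Ethics module 83.375 × 0.09 = 7.50375
  Safety assessment 94 × 0.06 = 5.64
  Applied module 82 × 0.2 = 16.4
Sum = 83.54375
83.54375 ≥ 50 → Credit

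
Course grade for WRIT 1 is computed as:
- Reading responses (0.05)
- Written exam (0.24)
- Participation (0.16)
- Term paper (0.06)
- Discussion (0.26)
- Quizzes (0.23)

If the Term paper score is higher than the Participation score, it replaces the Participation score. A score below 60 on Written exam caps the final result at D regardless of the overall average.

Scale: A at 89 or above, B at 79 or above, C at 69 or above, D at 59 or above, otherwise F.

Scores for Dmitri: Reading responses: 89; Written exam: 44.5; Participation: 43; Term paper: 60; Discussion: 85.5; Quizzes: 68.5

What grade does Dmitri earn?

D

Term paper (60) > Participation (43), so Participation counts as 60.
Written exam score 44.5 < 60: minimum not met.
Weighted total:
  Reading responses 89 × 0.05 = 4.45
  Written exam 44.5 × 0.24 = 10.68
  Participation 60 × 0.16 = 9.6
  Term paper 60 × 0.06 = 3.6
  Discussion 85.5 × 0.26 = 22.23
  Quizzes 68.5 × 0.23 = 15.755
Sum = 66.315
66.315 would be D; cap at D applies → D.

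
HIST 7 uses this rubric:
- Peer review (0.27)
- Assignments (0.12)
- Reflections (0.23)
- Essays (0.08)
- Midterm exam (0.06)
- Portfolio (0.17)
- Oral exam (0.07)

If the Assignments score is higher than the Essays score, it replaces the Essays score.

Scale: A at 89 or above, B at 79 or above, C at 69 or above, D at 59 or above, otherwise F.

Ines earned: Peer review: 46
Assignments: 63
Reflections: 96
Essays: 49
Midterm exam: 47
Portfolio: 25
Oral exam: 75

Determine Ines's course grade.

D

Assignments (63) > Essays (49), so Essays counts as 63.
Weighted total:
  Peer review 46 × 0.27 = 12.42
  Assignments 63 × 0.12 = 7.56
  Reflections 96 × 0.23 = 22.08
  Essays 63 × 0.08 = 5.04
  Midterm exam 47 × 0.06 = 2.82
  Portfolio 25 × 0.17 = 4.25
  Oral exam 75 × 0.07 = 5.25
Sum = 59.42
59.42 is ≥ 59 and < 69 → D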